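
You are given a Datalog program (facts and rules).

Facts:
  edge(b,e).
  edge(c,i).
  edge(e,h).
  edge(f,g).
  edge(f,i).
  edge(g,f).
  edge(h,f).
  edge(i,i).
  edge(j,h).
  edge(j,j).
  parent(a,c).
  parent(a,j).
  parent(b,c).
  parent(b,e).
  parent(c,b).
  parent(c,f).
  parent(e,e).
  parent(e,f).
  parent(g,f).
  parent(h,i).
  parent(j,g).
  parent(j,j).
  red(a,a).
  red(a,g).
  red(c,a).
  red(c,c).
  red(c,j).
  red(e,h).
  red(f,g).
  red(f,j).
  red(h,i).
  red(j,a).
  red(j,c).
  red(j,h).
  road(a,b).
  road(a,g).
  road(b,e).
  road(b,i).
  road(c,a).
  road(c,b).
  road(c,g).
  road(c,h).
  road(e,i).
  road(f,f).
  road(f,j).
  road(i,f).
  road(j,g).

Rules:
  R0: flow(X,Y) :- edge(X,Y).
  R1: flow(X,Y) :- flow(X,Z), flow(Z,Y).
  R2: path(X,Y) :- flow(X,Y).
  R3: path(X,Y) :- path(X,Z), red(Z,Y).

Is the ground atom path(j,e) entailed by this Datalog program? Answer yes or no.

round 1: derive flow(b,e) via R0 from edge(b,e)
round 1: derive flow(c,i) via R0 from edge(c,i)
round 1: derive flow(e,h) via R0 from edge(e,h)
round 1: derive flow(f,g) via R0 from edge(f,g)
round 1: derive flow(f,i) via R0 from edge(f,i)
round 1: derive flow(g,f) via R0 from edge(g,f)
round 1: derive flow(h,f) via R0 from edge(h,f)
round 1: derive flow(i,i) via R0 from edge(i,i)
round 1: derive flow(j,h) via R0 from edge(j,h)
round 1: derive flow(j,j) via R0 from edge(j,j)
round 2: derive flow(b,h) via R1 from flow(b,e), flow(e,h)
round 2: derive flow(e,f) via R1 from flow(e,h), flow(h,f)
round 2: derive flow(f,f) via R1 from flow(f,g), flow(g,f)
round 2: derive flow(g,g) via R1 from flow(g,f), flow(f,g)
round 2: derive flow(g,i) via R1 from flow(g,f), flow(f,i)
round 2: derive flow(h,g) via R1 from flow(h,f), flow(f,g)
round 2: derive flow(h,i) via R1 from flow(h,f), flow(f,i)
round 2: derive flow(j,f) via R1 from flow(j,h), flow(h,f)
round 2: derive path(b,e) via R2 from flow(b,e)
round 2: derive path(c,i) via R2 from flow(c,i)
round 2: derive path(e,h) via R2 from flow(e,h)
round 2: derive path(f,g) via R2 from flow(f,g)
round 2: derive path(f,i) via R2 from flow(f,i)
round 2: derive path(g,f) via R2 from flow(g,f)
round 2: derive path(h,f) via R2 from flow(h,f)
round 2: derive path(i,i) via R2 from flow(i,i)
round 2: derive path(j,h) via R2 from flow(j,h)
round 2: derive path(j,j) via R2 from flow(j,j)
round 3: derive flow(b,f) via R1 from flow(b,e), flow(e,f)
round 3: derive flow(b,g) via R1 from flow(b,h), flow(h,g)
round 3: derive flow(b,i) via R1 from flow(b,h), flow(h,i)
round 3: derive flow(e,g) via R1 from flow(e,f), flow(f,g)
round 3: derive flow(e,i) via R1 from flow(e,f), flow(f,i)
round 3: derive flow(j,g) via R1 from flow(j,f), flow(f,g)
round 3: derive flow(j,i) via R1 from flow(j,f), flow(f,i)
round 3: derive path(b,h) via R2 from flow(b,h)
round 3: derive path(e,f) via R2 from flow(e,f)
round 3: derive path(f,f) via R2 from flow(f,f)
round 3: derive path(g,g) via R2 from flow(g,g)
round 3: derive path(g,i) via R2 from flow(g,i)
round 3: derive path(h,g) via R2 from flow(h,g)
round 3: derive path(h,i) via R2 from flow(h,i)
round 3: derive path(j,f) via R2 from flow(j,f)
round 3: derive path(e,i) via R3 from path(e,h), red(h,i)
round 3: derive path(g,j) via R3 from path(g,f), red(f,j)
round 3: derive path(h,j) via R3 from path(h,f), red(f,j)
round 3: derive path(j,a) via R3 from path(j,j), red(j,a)
round 3: derive path(j,c) via R3 from path(j,j), red(j,c)
round 3: derive path(j,i) via R3 from path(j,h), red(h,i)
round 4: derive path(b,f) via R2 from flow(b,f)
round 4: derive path(b,g) via R2 from flow(b,g)
round 4: derive path(b,i) via R2 from flow(b,i)
round 4: derive path(e,g) via R2 from flow(e,g)
round 4: derive path(j,g) via R2 from flow(j,g)
round 4: derive path(e,j) via R3 from path(e,f), red(f,j)
round 4: derive path(f,j) via R3 from path(f,f), red(f,j)
round 4: derive path(g,a) via R3 from path(g,j), red(j,a)
round 4: derive path(g,c) via R3 from path(g,j), red(j,c)
round 4: derive path(g,h) via R3 from path(g,j), red(j,h)
round 4: derive path(h,a) via R3 from path(h,j), red(j,a)
round 4: derive path(h,c) via R3 from path(h,j), red(j,c)
round 4: derive path(h,h) via R3 from path(h,j), red(j,h)
round 5: derive path(b,j) via R3 from path(b,f), red(f,j)
round 5: derive path(e,a) via R3 from path(e,j), red(j,a)
round 5: derive path(e,c) via R3 from path(e,j), red(j,c)
round 5: derive path(f,a) via R3 from path(f,j), red(j,a)
round 5: derive path(f,c) via R3 from path(f,j), red(j,c)
round 5: derive path(f,h) via R3 from path(f,j), red(j,h)
round 6: derive path(b,a) via R3 from path(b,j), red(j,a)
round 6: derive path(b,c) via R3 from path(b,j), red(j,c)

no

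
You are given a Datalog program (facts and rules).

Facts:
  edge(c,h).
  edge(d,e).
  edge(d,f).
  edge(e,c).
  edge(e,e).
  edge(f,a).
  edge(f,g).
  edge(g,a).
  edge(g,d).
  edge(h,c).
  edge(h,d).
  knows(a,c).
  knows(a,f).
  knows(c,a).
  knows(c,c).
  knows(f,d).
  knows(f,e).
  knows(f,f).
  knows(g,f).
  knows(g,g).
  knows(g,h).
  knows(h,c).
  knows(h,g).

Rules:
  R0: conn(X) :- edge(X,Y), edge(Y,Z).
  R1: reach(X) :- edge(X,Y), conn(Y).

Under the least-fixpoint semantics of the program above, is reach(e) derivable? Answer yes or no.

round 1: derive conn(c) via R0 from edge(c,h), edge(h,c)
round 1: derive conn(d) via R0 from edge(d,e), edge(e,c)
round 1: derive conn(e) via R0 from edge(e,c), edge(c,h)
round 1: derive conn(f) via R0 from edge(f,g), edge(g,a)
round 1: derive conn(g) via R0 from edge(g,d), edge(d,e)
round 1: derive conn(h) via R0 from edge(h,c), edge(c,h)
round 2: derive reach(c) via R1 from edge(c,h), conn(h)
round 2: derive reach(d) via R1 from edge(d,e), conn(e)
round 2: derive reach(e) via R1 from edge(e,c), conn(c)
round 2: derive reach(f) via R1 from edge(f,g), conn(g)
round 2: derive reach(g) via R1 from edge(g,d), conn(d)
round 2: derive reach(h) via R1 from edge(h,c), conn(c)

yes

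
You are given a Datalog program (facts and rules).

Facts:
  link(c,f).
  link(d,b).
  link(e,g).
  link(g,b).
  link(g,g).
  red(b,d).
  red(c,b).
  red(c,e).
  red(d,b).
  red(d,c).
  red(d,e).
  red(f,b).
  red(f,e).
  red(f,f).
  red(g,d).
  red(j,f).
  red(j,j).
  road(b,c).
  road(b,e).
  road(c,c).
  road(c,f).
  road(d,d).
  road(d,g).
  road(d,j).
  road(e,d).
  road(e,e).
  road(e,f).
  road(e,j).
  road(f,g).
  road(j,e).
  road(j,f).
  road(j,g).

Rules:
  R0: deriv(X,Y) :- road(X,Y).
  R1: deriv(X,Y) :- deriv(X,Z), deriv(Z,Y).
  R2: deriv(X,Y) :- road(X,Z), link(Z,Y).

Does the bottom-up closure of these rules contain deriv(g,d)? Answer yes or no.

no

round 1: derive deriv(b,c) via R0 from road(b,c)
round 1: derive deriv(b,e) via R0 from road(b,e)
round 1: derive deriv(c,c) via R0 from road(c,c)
round 1: derive deriv(c,f) via R0 from road(c,f)
round 1: derive deriv(d,d) via R0 from road(d,d)
round 1: derive deriv(d,g) via R0 from road(d,g)
round 1: derive deriv(d,j) via R0 from road(d,j)
round 1: derive deriv(e,d) via R0 from road(e,d)
round 1: derive deriv(e,e) via R0 from road(e,e)
round 1: derive deriv(e,f) via R0 from road(e,f)
round 1: derive deriv(e,j) via R0 from road(e,j)
round 1: derive deriv(f,g) via R0 from road(f,g)
round 1: derive deriv(j,e) via R0 from road(j,e)
round 1: derive deriv(j,f) via R0 from road(j,f)
round 1: derive deriv(j,g) via R0 from road(j,g)
round 1: derive deriv(b,f) via R2 from road(b,c), link(c,f)
round 1: derive deriv(b,g) via R2 from road(b,e), link(e,g)
round 1: derive deriv(d,b) via R2 from road(d,d), link(d,b)
round 1: derive deriv(e,b) via R2 from road(e,d), link(d,b)
round 1: derive deriv(e,g) via R2 from road(e,e), link(e,g)
round 1: derive deriv(f,b) via R2 from road(f,g), link(g,b)
round 1: derive deriv(j,b) via R2 from road(j,g), link(g,b)
round 2: derive deriv(b,b) via R1 from deriv(b,e), deriv(e,b)
round 2: derive deriv(b,d) via R1 from deriv(b,e), deriv(e,d)
round 2: derive deriv(b,j) via R1 from deriv(b,e), deriv(e,j)
round 2: derive deriv(c,b) via R1 from deriv(c,f), deriv(f,b)
round 2: derive deriv(c,g) via R1 from deriv(c,f), deriv(f,g)
round 2: derive deriv(d,c) via R1 from deriv(d,b), deriv(b,c)
round 2: derive deriv(d,e) via R1 from deriv(d,b), deriv(b,e)
round 2: derive deriv(d,f) via R1 from deriv(d,b), deriv(b,f)
round 2: derive deriv(e,c) via R1 from deriv(e,b), deriv(b,c)
round 2: derive deriv(f,c) via R1 from deriv(f,b), deriv(b,c)
round 2: derive deriv(f,e) via R1 from deriv(f,b), deriv(b,e)
round 2: derive deriv(f,f) via R1 from deriv(f,b), deriv(b,f)
round 2: derive deriv(j,c) via R1 from deriv(j,b), deriv(b,c)
round 2: derive deriv(j,d) via R1 from deriv(j,e), deriv(e,d)
round 2: derive deriv(j,j) via R1 from deriv(j,e), deriv(e,j)
round 3: derive deriv(c,d) via R1 from deriv(c,b), deriv(b,d)
round 3: derive deriv(c,e) via R1 from deriv(c,b), deriv(b,e)
round 3: derive deriv(c,j) via R1 from deriv(c,b), deriv(b,j)
round 3: derive deriv(f,d) via R1 from deriv(f,b), deriv(b,d)
round 3: derive deriv(f,j) via R1 from deriv(f,b), deriv(b,j)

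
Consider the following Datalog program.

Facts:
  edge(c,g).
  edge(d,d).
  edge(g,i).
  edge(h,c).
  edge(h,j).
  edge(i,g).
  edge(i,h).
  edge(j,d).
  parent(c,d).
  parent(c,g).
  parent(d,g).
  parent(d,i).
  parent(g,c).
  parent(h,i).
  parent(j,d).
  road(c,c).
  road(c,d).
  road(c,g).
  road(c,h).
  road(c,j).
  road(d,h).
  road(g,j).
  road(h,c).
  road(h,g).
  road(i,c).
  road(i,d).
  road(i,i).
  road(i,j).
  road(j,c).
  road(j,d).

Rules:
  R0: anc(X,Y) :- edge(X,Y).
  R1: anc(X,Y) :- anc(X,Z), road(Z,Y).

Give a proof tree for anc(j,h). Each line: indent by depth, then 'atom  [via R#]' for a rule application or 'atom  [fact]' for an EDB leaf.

round 1: derive anc(c,g) via R0 from edge(c,g)
round 1: derive anc(d,d) via R0 from edge(d,d)
round 1: derive anc(g,i) via R0 from edge(g,i)
round 1: derive anc(h,c) via R0 from edge(h,c)
round 1: derive anc(h,j) via R0 from edge(h,j)
round 1: derive anc(i,g) via R0 from edge(i,g)
round 1: derive anc(i,h) via R0 from edge(i,h)
round 1: derive anc(j,d) via R0 from edge(j,d)
round 2: derive anc(c,j) via R1 from anc(c,g), road(g,j)
round 2: derive anc(d,h) via R1 from anc(d,d), road(d,h)
round 2: derive anc(g,c) via R1 from anc(g,i), road(i,c)
round 2: derive anc(g,d) via R1 from anc(g,i), road(i,d)
round 2: derive anc(g,j) via R1 from anc(g,i), road(i,j)
round 2: derive anc(h,d) via R1 from anc(h,c), road(c,d)
round 2: derive anc(h,g) via R1 from anc(h,c), road(c,g)
round 2: derive anc(h,h) via R1 from anc(h,c), road(c,h)
round 2: derive anc(i,c) via R1 from anc(i,h), road(h,c)
round 2: derive anc(i,j) via R1 from anc(i,g), road(g,j)
round 2: derive anc(j,h) via R1 from anc(j,d), road(d,h)
round 3: derive anc(c,c) via R1 from anc(c,j), road(j,c)
round 3: derive anc(c,d) via R1 from anc(c,j), road(j,d)
round 3: derive anc(d,c) via R1 from anc(d,h), road(h,c)
round 3: derive anc(d,g) via R1 from anc(d,h), road(h,g)
round 3: derive anc(g,g) via R1 from anc(g,c), road(c,g)
round 3: derive anc(g,h) via R1 from anc(g,c), road(c,h)
round 3: derive anc(i,d) via R1 from anc(i,c), road(c,d)
round 3: derive anc(j,c) via R1 from anc(j,h), road(h,c)
round 3: derive anc(j,g) via R1 from anc(j,h), road(h,g)
round 4: derive anc(c,h) via R1 from anc(c,c), road(c,h)
round 4: derive anc(d,j) via R1 from anc(d,c), road(c,j)
round 4: derive anc(j,j) via R1 from anc(j,c), road(c,j)

anc(j,h)  [via R1]
  anc(j,d)  [via R0]
    edge(j,d)  [fact]
  road(d,h)  [fact]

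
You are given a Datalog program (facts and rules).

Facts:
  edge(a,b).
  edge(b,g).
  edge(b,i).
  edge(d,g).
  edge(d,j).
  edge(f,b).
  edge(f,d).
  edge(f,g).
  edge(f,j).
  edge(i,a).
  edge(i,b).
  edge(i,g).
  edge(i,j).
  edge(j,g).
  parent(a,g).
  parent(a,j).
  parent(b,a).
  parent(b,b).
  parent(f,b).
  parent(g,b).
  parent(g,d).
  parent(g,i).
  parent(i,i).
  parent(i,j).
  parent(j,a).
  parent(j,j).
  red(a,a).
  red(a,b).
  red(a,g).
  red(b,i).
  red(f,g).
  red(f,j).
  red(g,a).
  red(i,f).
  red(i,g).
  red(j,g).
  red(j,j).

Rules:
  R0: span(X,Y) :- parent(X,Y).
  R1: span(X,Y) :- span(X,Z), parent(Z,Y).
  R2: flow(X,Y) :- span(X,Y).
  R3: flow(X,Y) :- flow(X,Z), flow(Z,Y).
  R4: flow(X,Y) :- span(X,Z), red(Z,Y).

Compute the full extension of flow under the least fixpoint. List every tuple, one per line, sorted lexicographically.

round 1: derive span(a,g) via R0 from parent(a,g)
round 1: derive span(a,j) via R0 from parent(a,j)
round 1: derive span(b,a) via R0 from parent(b,a)
round 1: derive span(b,b) via R0 from parent(b,b)
round 1: derive span(f,b) via R0 from parent(f,b)
round 1: derive span(g,b) via R0 from parent(g,b)
round 1: derive span(g,d) via R0 from parent(g,d)
round 1: derive span(g,i) via R0 from parent(g,i)
round 1: derive span(i,i) via R0 from parent(i,i)
round 1: derive span(i,j) via R0 from parent(i,j)
round 1: derive span(j,a) via R0 from parent(j,a)
round 1: derive span(j,j) via R0 from parent(j,j)
round 2: derive span(a,a) via R1 from span(a,j), parent(j,a)
round 2: derive span(a,b) via R1 from span(a,g), parent(g,b)
round 2: derive span(a,d) via R1 from span(a,g), parent(g,d)
round 2: derive span(a,i) via R1 from span(a,g), parent(g,i)
round 2: derive span(b,g) via R1 from span(b,a), parent(a,g)
round 2: derive span(b,j) via R1 from span(b,a), parent(a,j)
round 2: derive span(f,a) via R1 from span(f,b), parent(b,a)
round 2: derive span(g,a) via R1 from span(g,b), parent(b,a)
round 2: derive span(g,j) via R1 from span(g,i), parent(i,j)
round 2: derive span(i,a) via R1 from span(i,j), parent(j,a)
round 2: derive span(j,g) via R1 from span(j,a), parent(a,g)
round 2: derive flow(a,g) via R2 from span(a,g)
round 2: derive flow(a,j) via R2 from span(a,j)
round 2: derive flow(b,a) via R2 from span(b,a)
round 2: derive flow(b,b) via R2 from span(b,b)
round 2: derive flow(f,b) via R2 from span(f,b)
round 2: derive flow(g,b) via R2 from span(g,b)
round 2: derive flow(g,d) via R2 from span(g,d)
round 2: derive flow(g,i) via R2 from span(g,i)
round 2: derive flow(i,i) via R2 from span(i,i)
round 2: derive flow(i,j) via R2 from span(i,j)
round 2: derive flow(j,a) via R2 from span(j,a)
round 2: derive flow(j,j) via R2 from span(j,j)
round 2: derive flow(a,a) via R4 from span(a,g), red(g,a)
round 2: derive flow(b,g) via R4 from span(b,a), red(a,g)
round 2: derive flow(b,i) via R4 from span(b,b), red(b,i)
round 2: derive flow(f,i) via R4 from span(f,b), red(b,i)
round 2: derive flow(g,f) via R4 from span(g,i), red(i,f)
round 2: derive flow(g,g) via R4 from span(g,i), red(i,g)
round 2: derive flow(i,f) via R4 from span(i,i), red(i,f)
round 2: derive flow(i,g) via R4 from span(i,i), red(i,g)
round 2: derive flow(j,b) via R4 from span(j,a), red(a,b)
round 2: derive flow(j,g) via R4 from span(j,a), red(a,g)
round 3: derive span(b,d) via R1 from span(b,g), parent(g,d)
round 3: derive span(b,i) via R1 from span(b,g), parent(g,i)
round 3: derive span(f,g) via R1 from span(f,a), parent(a,g)
round 3: derive span(f,j) via R1 from span(f,a), parent(a,j)
round 3: derive span(g,g) via R1 from span(g,a), parent(a,g)
round 3: derive span(i,g) via R1 from span(i,a), parent(a,g)
round 3: derive span(j,b) via R1 from span(j,g), parent(g,b)
round 3: derive span(j,d) via R1 from span(j,g), parent(g,d)
round 3: derive span(j,i) via R1 from span(j,g), parent(g,i)
round 3: derive flow(a,b) via R2 from span(a,b)
round 3: derive flow(a,d) via R2 from span(a,d)
round 3: derive flow(a,i) via R2 from span(a,i)
round 3: derive flow(b,j) via R2 from span(b,j)
round 3: derive flow(f,a) via R2 from span(f,a)
round 3: derive flow(g,a) via R2 from span(g,a)
round 3: derive flow(g,j) via R2 from span(g,j)
round 3: derive flow(i,a) via R2 from span(i,a)
round 3: derive flow(a,f) via R3 from flow(a,g), flow(g,f)
round 3: derive flow(b,d) via R3 from flow(b,g), flow(g,d)
round 3: derive flow(b,f) via R3 from flow(b,g), flow(g,f)
round 3: derive flow(f,f) via R3 from flow(f,i), flow(i,f)
round 3: derive flow(f,g) via R3 from flow(f,b), flow(b,g)
round 3: derive flow(f,j) via R3 from flow(f,i), flow(i,j)
round 3: derive flow(i,b) via R3 from flow(i,f), flow(f,b)
round 3: derive flow(i,d) via R3 from flow(i,g), flow(g,d)
round 3: derive flow(j,d) via R3 from flow(j,g), flow(g,d)
round 3: derive flow(j,f) via R3 from flow(j,g), flow(g,f)
round 3: derive flow(j,i) via R3 from flow(j,b), flow(b,i)
round 4: derive span(f,d) via R1 from span(f,g), parent(g,d)
round 4: derive span(f,i) via R1 from span(f,g), parent(g,i)
round 4: derive span(i,b) via R1 from span(i,g), parent(g,b)
round 4: derive span(i,d) via R1 from span(i,g), parent(g,d)
round 4: derive flow(f,d) via R3 from flow(f,a), flow(a,d)

flow(a,a)
flow(a,b)
flow(a,d)
flow(a,f)
flow(a,g)
flow(a,i)
flow(a,j)
flow(b,a)
flow(b,b)
flow(b,d)
flow(b,f)
flow(b,g)
flow(b,i)
flow(b,j)
flow(f,a)
flow(f,b)
flow(f,d)
flow(f,f)
flow(f,g)
flow(f,i)
flow(f,j)
flow(g,a)
flow(g,b)
flow(g,d)
flow(g,f)
flow(g,g)
flow(g,i)
flow(g,j)
flow(i,a)
flow(i,b)
flow(i,d)
flow(i,f)
flow(i,g)
flow(i,i)
flow(i,j)
flow(j,a)
flow(j,b)
flow(j,d)
flow(j,f)
flow(j,g)
flow(j,i)
flow(j,j)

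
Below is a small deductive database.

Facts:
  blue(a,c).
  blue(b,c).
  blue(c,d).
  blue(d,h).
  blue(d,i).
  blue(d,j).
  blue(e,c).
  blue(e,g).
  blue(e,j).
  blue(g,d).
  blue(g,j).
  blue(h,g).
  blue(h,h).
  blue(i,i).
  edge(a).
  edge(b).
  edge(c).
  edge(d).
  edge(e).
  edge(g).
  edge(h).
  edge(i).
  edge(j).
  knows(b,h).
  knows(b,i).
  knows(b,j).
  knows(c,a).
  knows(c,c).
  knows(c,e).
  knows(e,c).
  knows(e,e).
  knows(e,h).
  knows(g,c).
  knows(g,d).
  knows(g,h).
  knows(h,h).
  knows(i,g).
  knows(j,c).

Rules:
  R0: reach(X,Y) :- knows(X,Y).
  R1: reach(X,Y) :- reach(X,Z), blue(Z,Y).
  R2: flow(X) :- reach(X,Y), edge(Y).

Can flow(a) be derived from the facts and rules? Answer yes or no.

round 1: derive reach(b,h) via R0 from knows(b,h)
round 1: derive reach(b,i) via R0 from knows(b,i)
round 1: derive reach(b,j) via R0 from knows(b,j)
round 1: derive reach(c,a) via R0 from knows(c,a)
round 1: derive reach(c,c) via R0 from knows(c,c)
round 1: derive reach(c,e) via R0 from knows(c,e)
round 1: derive reach(e,c) via R0 from knows(e,c)
round 1: derive reach(e,e) via R0 from knows(e,e)
round 1: derive reach(e,h) via R0 from knows(e,h)
round 1: derive reach(g,c) via R0 from knows(g,c)
round 1: derive reach(g,d) via R0 from knows(g,d)
round 1: derive reach(g,h) via R0 from knows(g,h)
round 1: derive reach(h,h) via R0 from knows(h,h)
round 1: derive reach(i,g) via R0 from knows(i,g)
round 1: derive reach(j,c) via R0 from knows(j,c)
round 2: derive reach(b,g) via R1 from reach(b,h), blue(h,g)
round 2: derive reach(c,d) via R1 from reach(c,c), blue(c,d)
round 2: derive reach(c,g) via R1 from reach(c,e), blue(e,g)
round 2: derive reach(c,j) via R1 from reach(c,e), blue(e,j)
round 2: derive reach(e,d) via R1 from reach(e,c), blue(c,d)
round 2: derive reach(e,g) via R1 from reach(e,e), blue(e,g)
round 2: derive reach(e,j) via R1 from reach(e,e), blue(e,j)
round 2: derive reach(g,g) via R1 from reach(g,h), blue(h,g)
round 2: derive reach(g,i) via R1 from reach(g,d), blue(d,i)
round 2: derive reach(g,j) via R1 from reach(g,d), blue(d,j)
round 2: derive reach(h,g) via R1 from reach(h,h), blue(h,g)
round 2: derive reach(i,d) via R1 from reach(i,g), blue(g,d)
round 2: derive reach(i,j) via R1 from reach(i,g), blue(g,j)
round 2: derive reach(j,d) via R1 from reach(j,c), blue(c,d)
round 2: derive flow(b) via R2 from reach(b,h), edge(h)
round 2: derive flow(c) via R2 from reach(c,a), edge(a)
round 2: derive flow(e) via R2 from reach(e,c), edge(c)
round 2: derive flow(g) via R2 from reach(g,c), edge(c)
round 2: derive flow(h) via R2 from reach(h,h), edge(h)
round 2: derive flow(i) via R2 from reach(i,g), edge(g)
round 2: derive flow(j) via R2 from reach(j,c), edge(c)
round 3: derive reach(b,d) via R1 from reach(b,g), blue(g,d)
round 3: derive reach(c,h) via R1 from reach(c,d), blue(d,h)
round 3: derive reach(c,i) via R1 from reach(c,d), blue(d,i)
round 3: derive reach(e,i) via R1 from reach(e,d), blue(d,i)
round 3: derive reach(h,d) via R1 from reach(h,g), blue(g,d)
round 3: derive reach(h,j) via R1 from reach(h,g), blue(g,j)
round 3: derive reach(i,h) via R1 from reach(i,d), blue(d,h)
round 3: derive reach(i,i) via R1 from reach(i,d), blue(d,i)
round 3: derive reach(j,h) via R1 from reach(j,d), blue(d,h)
round 3: derive reach(j,i) via R1 from reach(j,d), blue(d,i)
round 3: derive reach(j,j) via R1 from reach(j,d), blue(d,j)
round 4: derive reach(h,i) via R1 from reach(h,d), blue(d,i)
round 4: derive reach(j,g) via R1 from reach(j,h), blue(h,g)

no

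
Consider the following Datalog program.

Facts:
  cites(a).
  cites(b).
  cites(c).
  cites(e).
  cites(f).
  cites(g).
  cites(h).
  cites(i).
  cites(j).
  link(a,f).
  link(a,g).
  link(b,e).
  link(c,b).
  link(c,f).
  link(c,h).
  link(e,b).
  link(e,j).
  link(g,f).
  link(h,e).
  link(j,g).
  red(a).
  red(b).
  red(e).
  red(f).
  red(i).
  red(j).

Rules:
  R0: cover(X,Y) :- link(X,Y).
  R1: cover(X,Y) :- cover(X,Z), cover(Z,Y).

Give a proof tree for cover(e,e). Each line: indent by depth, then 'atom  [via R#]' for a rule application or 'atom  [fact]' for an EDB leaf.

cover(e,e)  [via R1]
  cover(e,b)  [via R0]
    link(e,b)  [fact]
  cover(b,e)  [via R0]
    link(b,e)  [fact]

round 1: derive cover(a,f) via R0 from link(a,f)
round 1: derive cover(a,g) via R0 from link(a,g)
round 1: derive cover(b,e) via R0 from link(b,e)
round 1: derive cover(c,b) via R0 from link(c,b)
round 1: derive cover(c,f) via R0 from link(c,f)
round 1: derive cover(c,h) via R0 from link(c,h)
round 1: derive cover(e,b) via R0 from link(e,b)
round 1: derive cover(e,j) via R0 from link(e,j)
round 1: derive cover(g,f) via R0 from link(g,f)
round 1: derive cover(h,e) via R0 from link(h,e)
round 1: derive cover(j,g) via R0 from link(j,g)
round 2: derive cover(b,b) via R1 from cover(b,e), cover(e,b)
round 2: derive cover(b,j) via R1 from cover(b,e), cover(e,j)
round 2: derive cover(c,e) via R1 from cover(c,b), cover(b,e)
round 2: derive cover(e,e) via R1 from cover(e,b), cover(b,e)
round 2: derive cover(e,g) via R1 from cover(e,j), cover(j,g)
round 2: derive cover(h,b) via R1 from cover(h,e), cover(e,b)
round 2: derive cover(h,j) via R1 from cover(h,e), cover(e,j)
round 2: derive cover(j,f) via R1 from cover(j,g), cover(g,f)
round 3: derive cover(b,f) via R1 from cover(b,j), cover(j,f)
round 3: derive cover(b,g) via R1 from cover(b,e), cover(e,g)
round 3: derive cover(c,g) via R1 from cover(c,e), cover(e,g)
round 3: derive cover(c,j) via R1 from cover(c,b), cover(b,j)
round 3: derive cover(e,f) via R1 from cover(e,g), cover(g,f)
round 3: derive cover(h,f) via R1 from cover(h,j), cover(j,f)
round 3: derive cover(h,g) via R1 from cover(h,e), cover(e,g)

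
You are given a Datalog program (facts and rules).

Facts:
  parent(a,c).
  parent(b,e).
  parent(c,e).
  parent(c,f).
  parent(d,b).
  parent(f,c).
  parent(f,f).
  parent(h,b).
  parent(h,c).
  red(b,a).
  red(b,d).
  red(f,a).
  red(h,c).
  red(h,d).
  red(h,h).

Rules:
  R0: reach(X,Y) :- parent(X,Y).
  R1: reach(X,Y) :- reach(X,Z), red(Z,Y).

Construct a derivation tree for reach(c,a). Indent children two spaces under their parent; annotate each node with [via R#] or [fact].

round 1: derive reach(a,c) via R0 from parent(a,c)
round 1: derive reach(b,e) via R0 from parent(b,e)
round 1: derive reach(c,e) via R0 from parent(c,e)
round 1: derive reach(c,f) via R0 from parent(c,f)
round 1: derive reach(d,b) via R0 from parent(d,b)
round 1: derive reach(f,c) via R0 from parent(f,c)
round 1: derive reach(f,f) via R0 from parent(f,f)
round 1: derive reach(h,b) via R0 from parent(h,b)
round 1: derive reach(h,c) via R0 from parent(h,c)
round 2: derive reach(c,a) via R1 from reach(c,f), red(f,a)
round 2: derive reach(d,a) via R1 from reach(d,b), red(b,a)
round 2: derive reach(d,d) via R1 from reach(d,b), red(b,d)
round 2: derive reach(f,a) via R1 from reach(f,f), red(f,a)
round 2: derive reach(h,a) via R1 from reach(h,b), red(b,a)
round 2: derive reach(h,d) via R1 from reach(h,b), red(b,d)

reach(c,a)  [via R1]
  reach(c,f)  [via R0]
    parent(c,f)  [fact]
  red(f,a)  [fact]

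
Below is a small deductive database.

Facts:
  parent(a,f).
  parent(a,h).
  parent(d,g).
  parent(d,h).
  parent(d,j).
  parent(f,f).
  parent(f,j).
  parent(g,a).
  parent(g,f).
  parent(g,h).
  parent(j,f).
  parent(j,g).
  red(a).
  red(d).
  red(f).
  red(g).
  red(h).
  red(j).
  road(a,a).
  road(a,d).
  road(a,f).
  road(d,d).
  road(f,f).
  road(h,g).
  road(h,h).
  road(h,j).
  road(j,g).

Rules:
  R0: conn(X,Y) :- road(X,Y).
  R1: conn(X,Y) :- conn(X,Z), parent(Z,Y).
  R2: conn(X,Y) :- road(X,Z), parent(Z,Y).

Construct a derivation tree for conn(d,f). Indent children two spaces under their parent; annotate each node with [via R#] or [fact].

round 1: derive conn(a,a) via R0 from road(a,a)
round 1: derive conn(a,d) via R0 from road(a,d)
round 1: derive conn(a,f) via R0 from road(a,f)
round 1: derive conn(d,d) via R0 from road(d,d)
round 1: derive conn(f,f) via R0 from road(f,f)
round 1: derive conn(h,g) via R0 from road(h,g)
round 1: derive conn(h,h) via R0 from road(h,h)
round 1: derive conn(h,j) via R0 from road(h,j)
round 1: derive conn(j,g) via R0 from road(j,g)
round 1: derive conn(a,g) via R2 from road(a,d), parent(d,g)
round 1: derive conn(a,h) via R2 from road(a,a), parent(a,h)
round 1: derive conn(a,j) via R2 from road(a,d), parent(d,j)
round 1: derive conn(d,g) via R2 from road(d,d), parent(d,g)
round 1: derive conn(d,h) via R2 from road(d,d), parent(d,h)
round 1: derive conn(d,j) via R2 from road(d,d), parent(d,j)
round 1: derive conn(f,j) via R2 from road(f,f), parent(f,j)
round 1: derive conn(h,a) via R2 from road(h,g), parent(g,a)
round 1: derive conn(h,f) via R2 from road(h,g), parent(g,f)
round 1: derive conn(j,a) via R2 from road(j,g), parent(g,a)
round 1: derive conn(j,f) via R2 from road(j,g), parent(g,f)
round 1: derive conn(j,h) via R2 from road(j,g), parent(g,h)
round 2: derive conn(d,a) via R1 from conn(d,g), parent(g,a)
round 2: derive conn(d,f) via R1 from conn(d,g), parent(g,f)
round 2: derive conn(f,g) via R1 from conn(f,j), parent(j,g)
round 2: derive conn(j,j) via R1 from conn(j,f), parent(f,j)
round 3: derive conn(f,a) via R1 from conn(f,g), parent(g,a)
round 3: derive conn(f,h) via R1 from conn(f,g), parent(g,h)

conn(d,f)  [via R1]
  conn(d,g)  [via R2]
    road(d,d)  [fact]
    parent(d,g)  [fact]
  parent(g,f)  [fact]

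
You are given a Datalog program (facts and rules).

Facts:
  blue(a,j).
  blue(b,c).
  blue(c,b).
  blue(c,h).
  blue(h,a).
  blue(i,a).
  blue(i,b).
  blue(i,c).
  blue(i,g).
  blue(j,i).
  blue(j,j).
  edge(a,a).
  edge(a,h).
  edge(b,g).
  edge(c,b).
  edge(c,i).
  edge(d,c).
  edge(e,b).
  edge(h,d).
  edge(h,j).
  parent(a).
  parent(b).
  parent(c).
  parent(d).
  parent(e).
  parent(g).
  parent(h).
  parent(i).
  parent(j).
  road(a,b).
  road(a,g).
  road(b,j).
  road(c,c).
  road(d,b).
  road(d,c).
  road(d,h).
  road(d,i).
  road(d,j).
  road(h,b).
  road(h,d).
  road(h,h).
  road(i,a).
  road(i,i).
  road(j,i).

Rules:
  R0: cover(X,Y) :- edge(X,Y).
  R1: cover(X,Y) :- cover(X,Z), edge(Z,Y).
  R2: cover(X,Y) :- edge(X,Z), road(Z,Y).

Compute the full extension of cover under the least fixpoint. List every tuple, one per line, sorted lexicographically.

round 1: derive cover(a,a) via R0 from edge(a,a)
round 1: derive cover(a,h) via R0 from edge(a,h)
round 1: derive cover(b,g) via R0 from edge(b,g)
round 1: derive cover(c,b) via R0 from edge(c,b)
round 1: derive cover(c,i) via R0 from edge(c,i)
round 1: derive cover(d,c) via R0 from edge(d,c)
round 1: derive cover(e,b) via R0 from edge(e,b)
round 1: derive cover(h,d) via R0 from edge(h,d)
round 1: derive cover(h,j) via R0 from edge(h,j)
round 1: derive cover(a,b) via R2 from edge(a,a), road(a,b)
round 1: derive cover(a,d) via R2 from edge(a,h), road(h,d)
round 1: derive cover(a,g) via R2 from edge(a,a), road(a,g)
round 1: derive cover(c,a) via R2 from edge(c,i), road(i,a)
round 1: derive cover(c,j) via R2 from edge(c,b), road(b,j)
round 1: derive cover(e,j) via R2 from edge(e,b), road(b,j)
round 1: derive cover(h,b) via R2 from edge(h,d), road(d,b)
round 1: derive cover(h,c) via R2 from edge(h,d), road(d,c)
round 1: derive cover(h,h) via R2 from edge(h,d), road(d,h)
round 1: derive cover(h,i) via R2 from edge(h,d), road(d,i)
round 2: derive cover(a,c) via R1 from cover(a,d), edge(d,c)
round 2: derive cover(a,j) via R1 from cover(a,h), edge(h,j)
round 2: derive cover(c,g) via R1 from cover(c,b), edge(b,g)
round 2: derive cover(c,h) via R1 from cover(c,a), edge(a,h)
round 2: derive cover(d,b) via R1 from cover(d,c), edge(c,b)
round 2: derive cover(d,i) via R1 from cover(d,c), edge(c,i)
round 2: derive cover(e,g) via R1 from cover(e,b), edge(b,g)
round 2: derive cover(h,g) via R1 from cover(h,b), edge(b,g)
round 3: derive cover(a,i) via R1 from cover(a,c), edge(c,i)
round 3: derive cover(c,d) via R1 from cover(c,h), edge(h,d)
round 3: derive cover(d,g) via R1 from cover(d,b), edge(b,g)
round 4: derive cover(c,c) via R1 from cover(c,d), edge(d,c)

cover(a,a)
cover(a,b)
cover(a,c)
cover(a,d)
cover(a,g)
cover(a,h)
cover(a,i)
cover(a,j)
cover(b,g)
cover(c,a)
cover(c,b)
cover(c,c)
cover(c,d)
cover(c,g)
cover(c,h)
cover(c,i)
cover(c,j)
cover(d,b)
cover(d,c)
cover(d,g)
cover(d,i)
cover(e,b)
cover(e,g)
cover(e,j)
cover(h,b)
cover(h,c)
cover(h,d)
cover(h,g)
cover(h,h)
cover(h,i)
cover(h,j)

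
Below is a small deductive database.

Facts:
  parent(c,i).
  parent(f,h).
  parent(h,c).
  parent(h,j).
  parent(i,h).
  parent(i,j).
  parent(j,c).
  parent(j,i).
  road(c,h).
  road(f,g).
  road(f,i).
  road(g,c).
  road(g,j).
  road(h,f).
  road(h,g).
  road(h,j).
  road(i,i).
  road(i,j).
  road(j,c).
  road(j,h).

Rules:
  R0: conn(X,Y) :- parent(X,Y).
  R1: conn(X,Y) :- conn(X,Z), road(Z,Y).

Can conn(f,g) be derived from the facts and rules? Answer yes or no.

yes

round 1: derive conn(c,i) via R0 from parent(c,i)
round 1: derive conn(f,h) via R0 from parent(f,h)
round 1: derive conn(h,c) via R0 from parent(h,c)
round 1: derive conn(h,j) via R0 from parent(h,j)
round 1: derive conn(i,h) via R0 from parent(i,h)
round 1: derive conn(i,j) via R0 from parent(i,j)
round 1: derive conn(j,c) via R0 from parent(j,c)
round 1: derive conn(j,i) via R0 from parent(j,i)
round 2: derive conn(c,j) via R1 from conn(c,i), road(i,j)
round 2: derive conn(f,f) via R1 from conn(f,h), road(h,f)
round 2: derive conn(f,g) via R1 from conn(f,h), road(h,g)
round 2: derive conn(f,j) via R1 from conn(f,h), road(h,j)
round 2: derive conn(h,h) via R1 from conn(h,c), road(c,h)
round 2: derive conn(i,c) via R1 from conn(i,j), road(j,c)
round 2: derive conn(i,f) via R1 from conn(i,h), road(h,f)
round 2: derive conn(i,g) via R1 from conn(i,h), road(h,g)
round 2: derive conn(j,h) via R1 from conn(j,c), road(c,h)
round 2: derive conn(j,j) via R1 from conn(j,i), road(i,j)
round 3: derive conn(c,c) via R1 from conn(c,j), road(j,c)
round 3: derive conn(c,h) via R1 from conn(c,j), road(j,h)
round 3: derive conn(f,c) via R1 from conn(f,g), road(g,c)
round 3: derive conn(f,i) via R1 from conn(f,f), road(f,i)
round 3: derive conn(h,f) via R1 from conn(h,h), road(h,f)
round 3: derive conn(h,g) via R1 from conn(h,h), road(h,g)
round 3: derive conn(i,i) via R1 from conn(i,f), road(f,i)
round 3: derive conn(j,f) via R1 from conn(j,h), road(h,f)
round 3: derive conn(j,g) via R1 from conn(j,h), road(h,g)
round 4: derive conn(c,f) via R1 from conn(c,h), road(h,f)
round 4: derive conn(c,g) via R1 from conn(c,h), road(h,g)
round 4: derive conn(h,i) via R1 from conn(h,f), road(f,i)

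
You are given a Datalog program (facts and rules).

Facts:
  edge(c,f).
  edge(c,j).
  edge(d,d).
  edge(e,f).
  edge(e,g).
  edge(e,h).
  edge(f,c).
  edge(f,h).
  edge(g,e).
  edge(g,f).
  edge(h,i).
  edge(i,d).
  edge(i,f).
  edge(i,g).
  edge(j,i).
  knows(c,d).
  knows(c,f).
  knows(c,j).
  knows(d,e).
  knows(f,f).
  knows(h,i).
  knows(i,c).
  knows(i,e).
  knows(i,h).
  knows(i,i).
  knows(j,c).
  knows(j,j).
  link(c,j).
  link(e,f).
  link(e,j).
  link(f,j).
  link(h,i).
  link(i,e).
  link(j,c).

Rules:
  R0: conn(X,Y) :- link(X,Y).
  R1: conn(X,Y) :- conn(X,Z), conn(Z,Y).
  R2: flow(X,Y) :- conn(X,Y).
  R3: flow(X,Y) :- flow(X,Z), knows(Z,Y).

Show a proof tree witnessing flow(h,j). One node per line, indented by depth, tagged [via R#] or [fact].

flow(h,j)  [via R2]
  conn(h,j)  [via R1]
    conn(h,e)  [via R1]
      conn(h,i)  [via R0]
        link(h,i)  [fact]
      conn(i,e)  [via R0]
        link(i,e)  [fact]
    conn(e,j)  [via R0]
      link(e,j)  [fact]

round 1: derive conn(c,j) via R0 from link(c,j)
round 1: derive conn(e,f) via R0 from link(e,f)
round 1: derive conn(e,j) via R0 from link(e,j)
round 1: derive conn(f,j) via R0 from link(f,j)
round 1: derive conn(h,i) via R0 from link(h,i)
round 1: derive conn(i,e) via R0 from link(i,e)
round 1: derive conn(j,c) via R0 from link(j,c)
round 2: derive conn(c,c) via R1 from conn(c,j), conn(j,c)
round 2: derive conn(e,c) via R1 from conn(e,j), conn(j,c)
round 2: derive conn(f,c) via R1 from conn(f,j), conn(j,c)
round 2: derive conn(h,e) via R1 from conn(h,i), conn(i,e)
round 2: derive conn(i,f) via R1 from conn(i,e), conn(e,f)
round 2: derive conn(i,j) via R1 from conn(i,e), conn(e,j)
round 2: derive conn(j,j) via R1 from conn(j,c), conn(c,j)
round 2: derive flow(c,j) via R2 from conn(c,j)
round 2: derive flow(e,f) via R2 from conn(e,f)
round 2: derive flow(e,j) via R2 from conn(e,j)
round 2: derive flow(f,j) via R2 from conn(f,j)
round 2: derive flow(h,i) via R2 from conn(h,i)
round 2: derive flow(i,e) via R2 from conn(i,e)
round 2: derive flow(j,c) via R2 from conn(j,c)
round 3: derive conn(h,c) via R1 from conn(h,e), conn(e,c)
round 3: derive conn(h,f) via R1 from conn(h,e), conn(e,f)
round 3: derive conn(h,j) via R1 from conn(h,e), conn(e,j)
round 3: derive conn(i,c) via R1 from conn(i,e), conn(e,c)
round 3: derive flow(c,c) via R2 from conn(c,c)
round 3: derive flow(e,c) via R2 from conn(e,c)
round 3: derive flow(f,c) via R2 from conn(f,c)
round 3: derive flow(h,e) via R2 from conn(h,e)
round 3: derive flow(i,f) via R2 from conn(i,f)
round 3: derive flow(i,j) via R2 from conn(i,j)
round 3: derive flow(j,j) via R2 from conn(j,j)
round 3: derive flow(h,c) via R3 from flow(h,i), knows(i,c)
round 3: derive flow(h,h) via R3 from flow(h,i), knows(i,h)
round 3: derive flow(j,d) via R3 from flow(j,c), knows(c,d)
round 3: derive flow(j,f) via R3 from flow(j,c), knows(c,f)
round 4: derive flow(h,f) via R2 from conn(h,f)
round 4: derive flow(h,j) via R2 from conn(h,j)
round 4: derive flow(i,c) via R2 from conn(i,c)
round 4: derive flow(c,d) via R3 from flow(c,c), knows(c,d)
round 4: derive flow(c,f) via R3 from flow(c,c), knows(c,f)
round 4: derive flow(e,d) via R3 from flow(e,c), knows(c,d)
round 4: derive flow(f,d) via R3 from flow(f,c), knows(c,d)
round 4: derive flow(f,f) via R3 from flow(f,c), knows(c,f)
round 4: derive flow(h,d) via R3 from flow(h,c), knows(c,d)
round 4: derive flow(j,e) via R3 from flow(j,d), knows(d,e)
round 5: derive flow(c,e) via R3 from flow(c,d), knows(d,e)
round 5: derive flow(e,e) via R3 from flow(e,d), knows(d,e)
round 5: derive flow(f,e) via R3 from flow(f,d), knows(d,e)
round 5: derive flow(i,d) via R3 from flow(i,c), knows(c,d)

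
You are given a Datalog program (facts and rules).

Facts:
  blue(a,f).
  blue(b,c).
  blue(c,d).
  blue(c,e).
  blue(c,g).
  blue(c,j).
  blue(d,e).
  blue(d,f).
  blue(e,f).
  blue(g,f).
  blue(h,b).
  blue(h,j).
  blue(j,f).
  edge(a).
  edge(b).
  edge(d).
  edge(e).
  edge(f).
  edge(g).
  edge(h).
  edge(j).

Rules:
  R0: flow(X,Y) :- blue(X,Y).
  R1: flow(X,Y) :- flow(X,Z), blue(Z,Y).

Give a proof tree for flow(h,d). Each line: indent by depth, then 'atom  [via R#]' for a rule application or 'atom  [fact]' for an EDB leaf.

flow(h,d)  [via R1]
  flow(h,c)  [via R1]
    flow(h,b)  [via R0]
      blue(h,b)  [fact]
    blue(b,c)  [fact]
  blue(c,d)  [fact]

round 1: derive flow(a,f) via R0 from blue(a,f)
round 1: derive flow(b,c) via R0 from blue(b,c)
round 1: derive flow(c,d) via R0 from blue(c,d)
round 1: derive flow(c,e) via R0 from blue(c,e)
round 1: derive flow(c,g) via R0 from blue(c,g)
round 1: derive flow(c,j) via R0 from blue(c,j)
round 1: derive flow(d,e) via R0 from blue(d,e)
round 1: derive flow(d,f) via R0 from blue(d,f)
round 1: derive flow(e,f) via R0 from blue(e,f)
round 1: derive flow(g,f) via R0 from blue(g,f)
round 1: derive flow(h,b) via R0 from blue(h,b)
round 1: derive flow(h,j) via R0 from blue(h,j)
round 1: derive flow(j,f) via R0 from blue(j,f)
round 2: derive flow(b,d) via R1 from flow(b,c), blue(c,d)
round 2: derive flow(b,e) via R1 from flow(b,c), blue(c,e)
round 2: derive flow(b,g) via R1 from flow(b,c), blue(c,g)
round 2: derive flow(b,j) via R1 from flow(b,c), blue(c,j)
round 2: derive flow(c,f) via R1 from flow(c,d), blue(d,f)
round 2: derive flow(h,c) via R1 from flow(h,b), blue(b,c)
round 2: derive flow(h,f) via R1 from flow(h,j), blue(j,f)
round 3: derive flow(b,f) via R1 from flow(b,d), blue(d,f)
round 3: derive flow(h,d) via R1 from flow(h,c), blue(c,d)
round 3: derive flow(h,e) via R1 from flow(h,c), blue(c,e)
round 3: derive flow(h,g) via R1 from flow(h,c), blue(c,g)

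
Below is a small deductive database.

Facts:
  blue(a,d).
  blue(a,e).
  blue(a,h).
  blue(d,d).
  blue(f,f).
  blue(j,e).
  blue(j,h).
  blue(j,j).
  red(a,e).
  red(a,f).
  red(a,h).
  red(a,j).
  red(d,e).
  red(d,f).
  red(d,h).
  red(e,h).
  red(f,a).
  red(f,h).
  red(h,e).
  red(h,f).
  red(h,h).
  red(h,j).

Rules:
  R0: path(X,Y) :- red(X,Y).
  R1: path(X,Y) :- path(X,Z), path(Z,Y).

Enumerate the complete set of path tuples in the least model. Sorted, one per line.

path(a,a)
path(a,e)
path(a,f)
path(a,h)
path(a,j)
path(d,a)
path(d,e)
path(d,f)
path(d,h)
path(d,j)
path(e,a)
path(e,e)
path(e,f)
path(e,h)
path(e,j)
path(f,a)
path(f,e)
path(f,f)
path(f,h)
path(f,j)
path(h,a)
path(h,e)
path(h,f)
path(h,h)
path(h,j)

round 1: derive path(a,e) via R0 from red(a,e)
round 1: derive path(a,f) via R0 from red(a,f)
round 1: derive path(a,h) via R0 from red(a,h)
round 1: derive path(a,j) via R0 from red(a,j)
round 1: derive path(d,e) via R0 from red(d,e)
round 1: derive path(d,f) via R0 from red(d,f)
round 1: derive path(d,h) via R0 from red(d,h)
round 1: derive path(e,h) via R0 from red(e,h)
round 1: derive path(f,a) via R0 from red(f,a)
round 1: derive path(f,h) via R0 from red(f,h)
round 1: derive path(h,e) via R0 from red(h,e)
round 1: derive path(h,f) via R0 from red(h,f)
round 1: derive path(h,h) via R0 from red(h,h)
round 1: derive path(h,j) via R0 from red(h,j)
round 2: derive path(a,a) via R1 from path(a,f), path(f,a)
round 2: derive path(d,a) via R1 from path(d,f), path(f,a)
round 2: derive path(d,j) via R1 from path(d,h), path(h,j)
round 2: derive path(e,e) via R1 from path(e,h), path(h,e)
round 2: derive path(e,f) via R1 from path(e,h), path(h,f)
round 2: derive path(e,j) via R1 from path(e,h), path(h,j)
round 2: derive path(f,e) via R1 from path(f,a), path(a,e)
round 2: derive path(f,f) via R1 from path(f,a), path(a,f)
round 2: derive path(f,j) via R1 from path(f,a), path(a,j)
round 2: derive path(h,a) via R1 from path(h,f), path(f,a)
round 3: derive path(e,a) via R1 from path(e,f), path(f,a)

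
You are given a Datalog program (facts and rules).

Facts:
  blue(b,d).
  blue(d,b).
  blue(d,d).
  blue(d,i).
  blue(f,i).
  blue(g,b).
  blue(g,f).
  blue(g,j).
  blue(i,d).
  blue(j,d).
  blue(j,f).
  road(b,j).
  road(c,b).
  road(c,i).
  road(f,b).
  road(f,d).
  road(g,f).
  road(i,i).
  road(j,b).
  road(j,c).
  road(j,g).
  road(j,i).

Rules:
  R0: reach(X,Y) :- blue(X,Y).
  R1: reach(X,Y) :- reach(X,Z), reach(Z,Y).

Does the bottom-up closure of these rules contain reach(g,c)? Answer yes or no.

no

round 1: derive reach(b,d) via R0 from blue(b,d)
round 1: derive reach(d,b) via R0 from blue(d,b)
round 1: derive reach(d,d) via R0 from blue(d,d)
round 1: derive reach(d,i) via R0 from blue(d,i)
round 1: derive reach(f,i) via R0 from blue(f,i)
round 1: derive reach(g,b) via R0 from blue(g,b)
round 1: derive reach(g,f) via R0 from blue(g,f)
round 1: derive reach(g,j) via R0 from blue(g,j)
round 1: derive reach(i,d) via R0 from blue(i,d)
round 1: derive reach(j,d) via R0 from blue(j,d)
round 1: derive reach(j,f) via R0 from blue(j,f)
round 2: derive reach(b,b) via R1 from reach(b,d), reach(d,b)
round 2: derive reach(b,i) via R1 from reach(b,d), reach(d,i)
round 2: derive reach(f,d) via R1 from reach(f,i), reach(i,d)
round 2: derive reach(g,d) via R1 from reach(g,b), reach(b,d)
round 2: derive reach(g,i) via R1 from reach(g,f), reach(f,i)
round 2: derive reach(i,b) via R1 from reach(i,d), reach(d,b)
round 2: derive reach(i,i) via R1 from reach(i,d), reach(d,i)
round 2: derive reach(j,b) via R1 from reach(j,d), reach(d,b)
round 2: derive reach(j,i) via R1 from reach(j,d), reach(d,i)
round 3: derive reach(f,b) via R1 from reach(f,d), reach(d,b)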